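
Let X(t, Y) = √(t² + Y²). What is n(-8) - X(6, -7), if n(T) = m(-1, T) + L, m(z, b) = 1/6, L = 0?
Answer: ⅙ - √85 ≈ -9.0529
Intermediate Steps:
m(z, b) = ⅙
n(T) = ⅙ (n(T) = ⅙ + 0 = ⅙)
X(t, Y) = √(Y² + t²)
n(-8) - X(6, -7) = ⅙ - √((-7)² + 6²) = ⅙ - √(49 + 36) = ⅙ - √85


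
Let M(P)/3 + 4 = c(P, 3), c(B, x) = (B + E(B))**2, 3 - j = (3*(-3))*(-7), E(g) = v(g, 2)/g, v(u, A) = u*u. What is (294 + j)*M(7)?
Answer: 134784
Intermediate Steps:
v(u, A) = u**2
E(g) = g (E(g) = g**2/g = g)
j = -60 (j = 3 - 3*(-3)*(-7) = 3 - (-9)*(-7) = 3 - 1*63 = 3 - 63 = -60)
c(B, x) = 4*B**2 (c(B, x) = (B + B)**2 = (2*B)**2 = 4*B**2)
M(P) = -12 + 12*P**2 (M(P) = -12 + 3*(4*P**2) = -12 + 12*P**2)
(294 + j)*M(7) = (294 - 60)*(-12 + 12*7**2) = 234*(-12 + 12*49) = 234*(-12 + 588) = 234*576 = 134784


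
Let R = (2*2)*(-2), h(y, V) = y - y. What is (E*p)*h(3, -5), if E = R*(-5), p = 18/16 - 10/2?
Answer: 0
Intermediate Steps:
h(y, V) = 0
R = -8 (R = 4*(-2) = -8)
p = -31/8 (p = 18*(1/16) - 10*1/2 = 9/8 - 5 = -31/8 ≈ -3.8750)
E = 40 (E = -8*(-5) = 40)
(E*p)*h(3, -5) = (40*(-31/8))*0 = -155*0 = 0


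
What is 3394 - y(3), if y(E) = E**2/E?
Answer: 3391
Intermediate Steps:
y(E) = E
3394 - y(3) = 3394 - 1*3 = 3394 - 3 = 3391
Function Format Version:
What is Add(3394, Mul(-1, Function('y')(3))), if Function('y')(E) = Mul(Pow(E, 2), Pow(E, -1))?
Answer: 3391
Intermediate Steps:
Function('y')(E) = E
Add(3394, Mul(-1, Function('y')(3))) = Add(3394, Mul(-1, 3)) = Add(3394, -3) = 3391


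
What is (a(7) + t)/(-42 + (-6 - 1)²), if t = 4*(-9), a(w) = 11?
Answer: -25/7 ≈ -3.5714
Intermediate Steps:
t = -36
(a(7) + t)/(-42 + (-6 - 1)²) = (11 - 36)/(-42 + (-6 - 1)²) = -25/(-42 + (-7)²) = -25/(-42 + 49) = -25/7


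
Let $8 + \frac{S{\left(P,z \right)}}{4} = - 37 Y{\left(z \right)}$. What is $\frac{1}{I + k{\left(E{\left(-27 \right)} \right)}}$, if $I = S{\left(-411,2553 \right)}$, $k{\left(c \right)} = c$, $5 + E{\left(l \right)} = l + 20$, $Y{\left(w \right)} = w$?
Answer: $- \frac{1}{377888} \approx -2.6463 \cdot 10^{-6}$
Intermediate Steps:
$E{\left(l \right)} = 15 + l$ ($E{\left(l \right)} = -5 + \left(l + 20\right) = -5 + \left(20 + l\right) = 15 + l$)
$S{\left(P,z \right)} = -32 - 148 z$ ($S{\left(P,z \right)} = -32 + 4 \left(- 37 z\right) = -32 - 148 z$)
$I = -377876$ ($I = -32 - 377844 = -377876$)
$\frac{1}{I + k{\left(E{\left(-27 \right)} \right)}} = \frac{1}{-377876 + \left(15 - 27\right)} = \frac{1}{-377876 - 12} = \frac{1}{-377888} = - \frac{1}{377888}$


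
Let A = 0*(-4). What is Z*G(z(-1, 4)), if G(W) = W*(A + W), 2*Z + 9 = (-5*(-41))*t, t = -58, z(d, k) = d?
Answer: -11899/2 ≈ -5949.5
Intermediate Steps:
A = 0
Z = -11899/2 (Z = -9/2 + (-5*(-41)*(-58))/2 = -9/2 + (205*(-58))/2 = -9/2 + (½)*(-11890) = -9/2 - 5945 = -11899/2 ≈ -5949.5)
G(W) = W² (G(W) = W*(0 + W) = W*W = W²)
Z*G(z(-1, 4)) = -11899/2*(-1)² = -11899/2*1 = -11899/2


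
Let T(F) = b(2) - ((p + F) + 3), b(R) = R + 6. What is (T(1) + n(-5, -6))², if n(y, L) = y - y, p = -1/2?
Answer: 81/4 ≈ 20.250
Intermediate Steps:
b(R) = 6 + R
p = -½ (p = -1*½ = -½ ≈ -0.50000)
n(y, L) = 0
T(F) = 11/2 - F (T(F) = (6 + 2) - ((-½ + F) + 3) = 8 - (5/2 + F) = 8 + (-5/2 - F) = 11/2 - F)
(T(1) + n(-5, -6))² = ((11/2 - 1*1) + 0)² = ((11/2 - 1) + 0)² = (9/2 + 0)² = (9/2)² = 81/4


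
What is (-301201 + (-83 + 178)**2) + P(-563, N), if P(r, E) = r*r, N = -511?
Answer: 24793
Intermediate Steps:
P(r, E) = r**2
(-301201 + (-83 + 178)**2) + P(-563, N) = (-301201 + (-83 + 178)**2) + (-563)**2 = (-301201 + 95**2) + 316969 = (-301201 + 9025) + 316969 = -292176 + 316969 = 24793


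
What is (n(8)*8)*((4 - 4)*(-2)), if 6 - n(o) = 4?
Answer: 0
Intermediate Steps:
n(o) = 2 (n(o) = 6 - 1*4 = 6 - 4 = 2)
(n(8)*8)*((4 - 4)*(-2)) = (2*8)*((4 - 4)*(-2)) = 16*(0*(-2)) = 16*0 = 0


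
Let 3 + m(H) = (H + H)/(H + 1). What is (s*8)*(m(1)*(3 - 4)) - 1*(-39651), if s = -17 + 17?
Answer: 39651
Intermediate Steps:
m(H) = -3 + 2*H/(1 + H) (m(H) = -3 + (H + H)/(H + 1) = -3 + (2*H)/(1 + H) = -3 + 2*H/(1 + H))
s = 0
(s*8)*(m(1)*(3 - 4)) - 1*(-39651) = (0*8)*(((-3 - 1*1)/(1 + 1))*(3 - 4)) - 1*(-39651) = 0*(((-3 - 1)/2)*(-1)) + 39651 = 0*(((½)*(-4))*(-1)) + 39651 = 0*(-2*(-1)) + 39651 = 0*2 + 39651 = 0 + 39651 = 39651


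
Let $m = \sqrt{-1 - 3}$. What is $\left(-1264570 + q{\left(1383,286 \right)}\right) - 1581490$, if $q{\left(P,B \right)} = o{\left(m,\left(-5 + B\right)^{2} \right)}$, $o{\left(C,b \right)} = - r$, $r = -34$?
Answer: $-2846026$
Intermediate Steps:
$m = 2 i$ ($m = \sqrt{-4} = 2 i \approx 2.0 i$)
$o{\left(C,b \right)} = 34$ ($o{\left(C,b \right)} = \left(-1\right) \left(-34\right) = 34$)
$q{\left(P,B \right)} = 34$
$\left(-1264570 + q{\left(1383,286 \right)}\right) - 1581490 = \left(-1264570 + 34\right) - 1581490 = -1264536 - 1581490 = -2846026$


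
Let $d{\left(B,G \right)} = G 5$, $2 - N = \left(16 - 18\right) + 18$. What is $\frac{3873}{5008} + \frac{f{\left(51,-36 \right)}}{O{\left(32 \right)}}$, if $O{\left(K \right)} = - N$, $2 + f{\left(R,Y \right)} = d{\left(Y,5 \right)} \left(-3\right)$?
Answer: $- \frac{23671}{5008} \approx -4.7266$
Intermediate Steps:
$N = -14$ ($N = 2 - \left(\left(16 - 18\right) + 18\right) = 2 - \left(-2 + 18\right) = 2 - 16 = -14$)
$d{\left(B,G \right)} = 5 G$
$f{\left(R,Y \right)} = -77$ ($f{\left(R,Y \right)} = -2 + 5 \cdot 5 \left(-3\right) = -2 + 25 \left(-3\right) = -2 - 75 = -77$)
$O{\left(K \right)} = 14$ ($O{\left(K \right)} = \left(-1\right) \left(-14\right) = 14$)
$\frac{3873}{5008} + \frac{f{\left(51,-36 \right)}}{O{\left(32 \right)}} = \frac{3873}{5008} - \frac{77}{14} = 3873 \cdot \frac{1}{5008} - \frac{11}{2} = \frac{3873}{5008} - \frac{11}{2} = - \frac{23671}{5008}$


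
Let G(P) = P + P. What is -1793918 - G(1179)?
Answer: -1796276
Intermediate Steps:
G(P) = 2*P
-1793918 - G(1179) = -1793918 - 2*1179 = -1793918 - 1*2358 = -1793918 - 2358 = -1796276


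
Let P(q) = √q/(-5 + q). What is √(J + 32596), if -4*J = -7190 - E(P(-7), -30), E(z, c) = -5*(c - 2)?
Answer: √137734/2 ≈ 185.56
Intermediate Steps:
P(q) = √q/(-5 + q)
E(z, c) = 10 - 5*c (E(z, c) = -5*(-2 + c) = 10 - 5*c)
J = 3675/2 (J = -(-7190 - (10 - 5*(-30)))/4 = -(-7190 - (10 + 150))/4 = -(-7190 - 1*160)/4 = -(-7190 - 160)/4 = -¼*(-7350) = 3675/2 ≈ 1837.5)
√(J + 32596) = √(3675/2 + 32596) = √(68867/2) = √137734/2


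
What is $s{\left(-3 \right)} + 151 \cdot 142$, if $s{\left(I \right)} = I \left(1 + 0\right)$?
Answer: $21439$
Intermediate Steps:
$s{\left(I \right)} = I$ ($s{\left(I \right)} = I 1 = I$)
$s{\left(-3 \right)} + 151 \cdot 142 = -3 + 151 \cdot 142 = -3 + 21442 = 21439$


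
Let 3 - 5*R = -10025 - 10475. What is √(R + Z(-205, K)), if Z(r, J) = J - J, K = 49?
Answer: √102515/5 ≈ 64.036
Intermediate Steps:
Z(r, J) = 0
R = 20503/5 (R = ⅗ - (-10025 - 10475)/5 = ⅗ - ⅕*(-20500) = ⅗ + 4100 = 20503/5 ≈ 4100.6)
√(R + Z(-205, K)) = √(20503/5 + 0) = √(20503/5) = √102515/5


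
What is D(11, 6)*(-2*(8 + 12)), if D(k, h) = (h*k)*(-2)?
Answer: 5280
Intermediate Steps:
D(k, h) = -2*h*k
D(11, 6)*(-2*(8 + 12)) = (-2*6*11)*(-2*(8 + 12)) = -(-132)*2*20 = -(-132)*40 = -132*(-40) = 5280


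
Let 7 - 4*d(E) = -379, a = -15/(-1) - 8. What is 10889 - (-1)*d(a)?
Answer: 21971/2 ≈ 10986.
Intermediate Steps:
a = 7 (a = -15*(-1) - 8 = -5*(-3) - 8 = 15 - 8 = 7)
d(E) = 193/2 (d(E) = 7/4 - 1/4*(-379) = 7/4 + 379/4 = 193/2)
10889 - (-1)*d(a) = 10889 - (-1)*193/2 = 10889 - 1*(-193/2) = 10889 + 193/2 = 21971/2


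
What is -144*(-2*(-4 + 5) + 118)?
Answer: -16704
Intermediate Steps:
-144*(-2*(-4 + 5) + 118) = -144*(-2*1 + 118) = -144*(-2 + 118) = -144*116 = -16704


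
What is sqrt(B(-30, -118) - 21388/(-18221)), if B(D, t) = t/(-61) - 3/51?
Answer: sqrt(1088725001493577)/18895177 ≈ 1.7463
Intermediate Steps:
B(D, t) = -1/17 - t/61 (B(D, t) = t*(-1/61) - 3*1/51 = -t/61 - 1/17 = -1/17 - t/61)
sqrt(B(-30, -118) - 21388/(-18221)) = sqrt((-1/17 - 1/61*(-118)) - 21388/(-18221)) = sqrt((-1/17 + 118/61) - 21388*(-1/18221)) = sqrt(1945/1037 + 21388/18221) = sqrt(57619201/18895177) = sqrt(1088725001493577)/18895177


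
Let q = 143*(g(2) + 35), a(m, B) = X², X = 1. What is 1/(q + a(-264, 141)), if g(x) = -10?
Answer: 1/3576 ≈ 0.00027964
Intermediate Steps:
a(m, B) = 1 (a(m, B) = 1² = 1)
q = 3575 (q = 143*(-10 + 35) = 143*25 = 3575)
1/(q + a(-264, 141)) = 1/(3575 + 1) = 1/3576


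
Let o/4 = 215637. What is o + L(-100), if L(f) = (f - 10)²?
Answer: 874648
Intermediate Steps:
o = 862548 (o = 4*215637 = 862548)
L(f) = (-10 + f)²
o + L(-100) = 862548 + (-10 - 100)² = 862548 + (-110)² = 862548 + 12100 = 874648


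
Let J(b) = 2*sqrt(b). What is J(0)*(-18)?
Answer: 0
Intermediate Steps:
J(0)*(-18) = (2*sqrt(0))*(-18) = (2*0)*(-18) = 0*(-18) = 0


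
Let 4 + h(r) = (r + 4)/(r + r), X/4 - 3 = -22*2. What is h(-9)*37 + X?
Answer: -5431/18 ≈ -301.72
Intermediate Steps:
X = -164 (X = 12 + 4*(-22*2) = 12 + 4*(-44) = 12 - 176 = -164)
h(r) = -4 + (4 + r)/(2*r) (h(r) = -4 + (r + 4)/(r + r) = -4 + (4 + r)/((2*r)) = -4 + (4 + r)*(1/(2*r)) = -4 + (4 + r)/(2*r))
h(-9)*37 + X = (-7/2 + 2/(-9))*37 - 164 = (-7/2 + 2*(-⅑))*37 - 164 = (-7/2 - 2/9)*37 - 164 = -67/18*37 - 164 = -2479/18 - 164 = -5431/18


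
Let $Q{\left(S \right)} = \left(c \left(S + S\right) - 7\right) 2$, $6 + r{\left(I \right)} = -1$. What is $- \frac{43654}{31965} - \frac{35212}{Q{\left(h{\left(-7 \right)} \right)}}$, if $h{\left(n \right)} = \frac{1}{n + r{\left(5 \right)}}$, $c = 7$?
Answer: $\frac{281213279}{127860} \approx 2199.4$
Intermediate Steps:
$r{\left(I \right)} = -7$ ($r{\left(I \right)} = -6 - 1 = -7$)
$h{\left(n \right)} = \frac{1}{-7 + n}$ ($h{\left(n \right)} = \frac{1}{n - 7} = \frac{1}{-7 + n}$)
$Q{\left(S \right)} = -14 + 28 S$ ($Q{\left(S \right)} = \left(7 \left(S + S\right) - 7\right) 2 = \left(7 \cdot 2 S - 7\right) 2 = \left(14 S - 7\right) 2 = \left(-7 + 14 S\right) 2 = -14 + 28 S$)
$- \frac{43654}{31965} - \frac{35212}{Q{\left(h{\left(-7 \right)} \right)}} = - \frac{43654}{31965} - \frac{35212}{-14 + \frac{28}{-7 - 7}} = \left(-43654\right) \frac{1}{31965} - \frac{35212}{-14 + \frac{28}{-14}} = - \frac{43654}{31965} - \frac{35212}{-14 + 28 \left(- \frac{1}{14}\right)} = - \frac{43654}{31965} - \frac{35212}{-14 - 2} = - \frac{43654}{31965} - \frac{35212}{-16} = - \frac{43654}{31965} - - \frac{8803}{4} = - \frac{43654}{31965} + \frac{8803}{4} = \frac{281213279}{127860}$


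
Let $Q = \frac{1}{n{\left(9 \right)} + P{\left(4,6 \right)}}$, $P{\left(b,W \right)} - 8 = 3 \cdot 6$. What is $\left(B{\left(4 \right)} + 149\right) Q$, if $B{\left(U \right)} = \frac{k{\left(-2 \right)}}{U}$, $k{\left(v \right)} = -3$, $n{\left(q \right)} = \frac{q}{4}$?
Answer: $\frac{593}{113} \approx 5.2478$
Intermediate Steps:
$n{\left(q \right)} = \frac{q}{4}$ ($n{\left(q \right)} = q \frac{1}{4} = \frac{q}{4}$)
$B{\left(U \right)} = - \frac{3}{U}$
$P{\left(b,W \right)} = 26$ ($P{\left(b,W \right)} = 8 + 3 \cdot 6 = 8 + 18 = 26$)
$Q = \frac{4}{113}$ ($Q = \frac{1}{\frac{1}{4} \cdot 9 + 26} = \frac{1}{\frac{9}{4} + 26} = \frac{1}{\frac{113}{4}} = \frac{4}{113} \approx 0.035398$)
$\left(B{\left(4 \right)} + 149\right) Q = \left(- \frac{3}{4} + 149\right) \frac{4}{113} = \frac{593}{4} \cdot \frac{4}{113} = \frac{593}{113}$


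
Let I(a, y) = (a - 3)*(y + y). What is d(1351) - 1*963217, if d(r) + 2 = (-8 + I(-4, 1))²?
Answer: -962735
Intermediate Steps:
I(a, y) = 2*y*(-3 + a) (I(a, y) = (-3 + a)*(2*y) = 2*y*(-3 + a))
d(r) = 482 (d(r) = -2 + (-8 + 2*1*(-3 - 4))² = -2 + (-8 + 2*1*(-7))² = -2 + (-8 - 14)² = -2 + (-22)² = -2 + 484 = 482)
d(1351) - 1*963217 = 482 - 1*963217 = 482 - 963217 = -962735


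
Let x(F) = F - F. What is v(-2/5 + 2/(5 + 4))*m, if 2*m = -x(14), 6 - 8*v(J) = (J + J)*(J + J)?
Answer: 0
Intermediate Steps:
x(F) = 0
v(J) = ¾ - J²/2 (v(J) = ¾ - (J + J)*(J + J)/8 = ¾ - 2*J*2*J/8 = ¾ - J²/2)
m = 0 (m = (-1*0)/2 = (½)*0 = 0)
v(-2/5 + 2/(5 + 4))*m = (¾ - (-2/5 + 2/(5 + 4))²/2)*0 = (¾ - (-2*⅕ + 2/9)²/2)*0 = (¾ - (-⅖ + 2*(⅑))²/2)*0 = (¾ - (-⅖ + 2/9)²/2)*0 = (¾ - (-8/45)²/2)*0 = (¾ - ½*64/2025)*0 = (¾ - 32/2025)*0 = (5947/8100)*0 = 0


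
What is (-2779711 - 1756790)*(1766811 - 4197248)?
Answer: 11025679880937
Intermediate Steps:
(-2779711 - 1756790)*(1766811 - 4197248) = -4536501*(-2430437) = 11025679880937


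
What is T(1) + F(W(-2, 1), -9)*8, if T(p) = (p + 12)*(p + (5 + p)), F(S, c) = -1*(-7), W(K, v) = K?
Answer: 147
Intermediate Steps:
F(S, c) = 7
T(p) = (5 + 2*p)*(12 + p) (T(p) = (12 + p)*(5 + 2*p) = (5 + 2*p)*(12 + p))
T(1) + F(W(-2, 1), -9)*8 = (60 + 2*1² + 29*1) + 7*8 = (60 + 2*1 + 29) + 56 = (60 + 2 + 29) + 56 = 91 + 56 = 147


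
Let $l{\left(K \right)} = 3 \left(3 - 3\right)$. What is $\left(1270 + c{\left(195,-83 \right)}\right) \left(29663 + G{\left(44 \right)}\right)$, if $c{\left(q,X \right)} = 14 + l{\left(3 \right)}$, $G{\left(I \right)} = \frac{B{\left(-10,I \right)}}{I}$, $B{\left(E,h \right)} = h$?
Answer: $38088576$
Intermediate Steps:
$G{\left(I \right)} = 1$ ($G{\left(I \right)} = \frac{I}{I} = 1$)
$l{\left(K \right)} = 0$ ($l{\left(K \right)} = 3 \cdot 0 = 0$)
$c{\left(q,X \right)} = 14$ ($c{\left(q,X \right)} = 14 + 0 = 14$)
$\left(1270 + c{\left(195,-83 \right)}\right) \left(29663 + G{\left(44 \right)}\right) = \left(1270 + 14\right) \left(29663 + 1\right) = 1284 \cdot 29664 = 38088576$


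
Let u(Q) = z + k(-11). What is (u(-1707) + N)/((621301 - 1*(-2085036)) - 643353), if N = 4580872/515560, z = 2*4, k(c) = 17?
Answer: 155981/9496357420 ≈ 1.6425e-5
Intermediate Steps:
z = 8
N = 572609/64445 (N = 4580872*(1/515560) = 572609/64445 ≈ 8.8852)
u(Q) = 25 (u(Q) = 8 + 17 = 25)
(u(-1707) + N)/((621301 - 1*(-2085036)) - 643353) = (25 + 572609/64445)/((621301 - 1*(-2085036)) - 643353) = 2183734/(64445*((621301 + 2085036) - 643353)) = 2183734/(64445*(2706337 - 643353)) = (2183734/64445)/2062984 = (2183734/64445)*(1/2062984) = 155981/9496357420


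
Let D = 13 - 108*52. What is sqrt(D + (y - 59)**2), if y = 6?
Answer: I*sqrt(2794) ≈ 52.858*I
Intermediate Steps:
D = -5603 (D = 13 - 5616 = -5603)
sqrt(D + (y - 59)**2) = sqrt(-5603 + (6 - 59)**2) = sqrt(-5603 + (-53)**2) = sqrt(-5603 + 2809) = sqrt(-2794) = I*sqrt(2794)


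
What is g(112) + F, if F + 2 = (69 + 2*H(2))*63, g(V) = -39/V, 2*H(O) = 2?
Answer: 500713/112 ≈ 4470.6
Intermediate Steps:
H(O) = 1 (H(O) = (½)*2 = 1)
F = 4471 (F = -2 + (69 + 2*1)*63 = -2 + (69 + 2)*63 = -2 + 71*63 = -2 + 4473 = 4471)
g(112) + F = -39/112 + 4471 = 500713/112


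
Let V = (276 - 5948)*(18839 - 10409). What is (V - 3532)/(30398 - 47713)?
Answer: 47818492/17315 ≈ 2761.7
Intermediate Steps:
V = -47814960 (V = -5672*8430 = -47814960)
(V - 3532)/(30398 - 47713) = (-47814960 - 3532)/(30398 - 47713) = -47818492/(-17315) = -47818492*(-1/17315) = 47818492/17315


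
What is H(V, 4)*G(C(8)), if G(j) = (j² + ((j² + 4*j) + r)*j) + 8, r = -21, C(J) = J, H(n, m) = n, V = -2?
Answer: -1344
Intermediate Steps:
G(j) = 8 + j² + j*(-21 + j² + 4*j) (G(j) = (j² + ((j² + 4*j) - 21)*j) + 8 = (j² + (-21 + j² + 4*j)*j) + 8 = (j² + j*(-21 + j² + 4*j)) + 8 = 8 + j² + j*(-21 + j² + 4*j))
H(V, 4)*G(C(8)) = -2*(8 + 8³ - 21*8 + 5*8²) = -2*(8 + 512 - 168 + 5*64) = -2*(8 + 512 - 168 + 320) = -2*672 = -1344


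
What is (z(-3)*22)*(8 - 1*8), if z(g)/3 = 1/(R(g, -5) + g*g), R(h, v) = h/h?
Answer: 0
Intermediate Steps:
R(h, v) = 1
z(g) = 3/(1 + g²) (z(g) = 3/(1 + g*g) = 3/(1 + g²))
(z(-3)*22)*(8 - 1*8) = ((3/(1 + (-3)²))*22)*(8 - 1*8) = ((3/(1 + 9))*22)*(8 - 8) = ((3/10)*22)*0 = (33/5)*0 = 0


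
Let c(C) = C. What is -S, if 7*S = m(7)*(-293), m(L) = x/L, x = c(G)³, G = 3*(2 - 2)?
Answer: 0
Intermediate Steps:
G = 0 (G = 3*0 = 0)
x = 0 (x = 0³ = 0)
m(L) = 0 (m(L) = 0/L = 0)
S = 0 (S = (0*(-293))/7 = (⅐)*0 = 0)
-S = -1*0 = 0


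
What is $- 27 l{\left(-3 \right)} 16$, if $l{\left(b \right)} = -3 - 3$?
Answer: $2592$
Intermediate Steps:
$l{\left(b \right)} = -6$
$- 27 l{\left(-3 \right)} 16 = \left(-27\right) \left(-6\right) 16 = 162 \cdot 16 = 2592$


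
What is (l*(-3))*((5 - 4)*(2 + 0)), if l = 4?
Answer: -24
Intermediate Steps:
(l*(-3))*((5 - 4)*(2 + 0)) = (4*(-3))*((5 - 4)*(2 + 0)) = -12*2 = -24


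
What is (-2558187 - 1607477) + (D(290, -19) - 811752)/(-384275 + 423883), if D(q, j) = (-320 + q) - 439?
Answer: -164994431933/39608 ≈ -4.1657e+6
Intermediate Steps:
D(q, j) = -759 + q
(-2558187 - 1607477) + (D(290, -19) - 811752)/(-384275 + 423883) = (-2558187 - 1607477) + ((-759 + 290) - 811752)/(-384275 + 423883) = -4165664 + (-469 - 811752)/39608 = -4165664 - 812221*1/39608 = -4165664 - 812221/39608 = -164994431933/39608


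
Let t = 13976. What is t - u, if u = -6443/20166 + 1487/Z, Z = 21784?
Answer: 3069856638007/219648072 ≈ 13976.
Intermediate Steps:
u = -55183735/219648072 (u = -6443/20166 + 1487/21784 = -55183735/219648072 ≈ -0.25124)
t - u = 13976 - 1*(-55183735/219648072) = 13976 + 55183735/219648072 = 3069856638007/219648072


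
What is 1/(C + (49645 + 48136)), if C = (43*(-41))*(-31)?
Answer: 1/152434 ≈ 6.5602e-6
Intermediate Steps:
C = 54653 (C = -1763*(-31) = 54653)
1/(C + (49645 + 48136)) = 1/(54653 + (49645 + 48136)) = 1/(54653 + 97781) = 1/152434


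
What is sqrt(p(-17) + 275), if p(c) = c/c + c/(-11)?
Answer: sqrt(33583)/11 ≈ 16.660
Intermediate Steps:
p(c) = 1 - c/11 (p(c) = 1 + c*(-1/11) = 1 - c/11)
sqrt(p(-17) + 275) = sqrt((1 - 1/11*(-17)) + 275) = sqrt((1 + 17/11) + 275) = sqrt(28/11 + 275) = sqrt(3053/11) = sqrt(33583)/11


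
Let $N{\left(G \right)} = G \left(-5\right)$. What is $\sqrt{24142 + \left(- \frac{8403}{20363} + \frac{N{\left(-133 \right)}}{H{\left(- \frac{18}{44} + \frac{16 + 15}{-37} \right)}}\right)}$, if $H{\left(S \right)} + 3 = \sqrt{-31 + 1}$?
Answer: $\sqrt{\frac{491595143}{20363} - \frac{665}{3 - i \sqrt{30}}} \approx 155.21 - 0.3009 i$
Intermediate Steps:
$N{\left(G \right)} = - 5 G$
$H{\left(S \right)} = -3 + i \sqrt{30}$ ($H{\left(S \right)} = -3 + \sqrt{-31 + 1} = -3 + \sqrt{-30} = -3 + i \sqrt{30}$)
$\sqrt{24142 + \left(- \frac{8403}{20363} + \frac{N{\left(-133 \right)}}{H{\left(- \frac{18}{44} + \frac{16 + 15}{-37} \right)}}\right)} = \sqrt{24142 + \left(- \frac{8403}{20363} + \frac{\left(-5\right) \left(-133\right)}{-3 + i \sqrt{30}}\right)} = \sqrt{24142 + \left(\left(-8403\right) \frac{1}{20363} + \frac{665}{-3 + i \sqrt{30}}\right)} = \sqrt{24142 - \left(\frac{8403}{20363} - \frac{665}{-3 + i \sqrt{30}}\right)} = \sqrt{\frac{491595143}{20363} + \frac{665}{-3 + i \sqrt{30}}}$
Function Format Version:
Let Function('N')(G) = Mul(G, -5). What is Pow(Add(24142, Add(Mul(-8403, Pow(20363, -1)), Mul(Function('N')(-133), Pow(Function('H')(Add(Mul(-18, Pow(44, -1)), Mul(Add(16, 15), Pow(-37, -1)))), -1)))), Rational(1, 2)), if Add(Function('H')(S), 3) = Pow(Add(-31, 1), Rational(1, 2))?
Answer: Pow(Add(Rational(491595143, 20363), Mul(-665, Pow(Add(3, Mul(-1, I, Pow(30, Rational(1, 2)))), -1))), Rational(1, 2)) ≈ Add(155.21, Mul(-0.3009, I))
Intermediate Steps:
Function('N')(G) = Mul(-5, G)
Function('H')(S) = Add(-3, Mul(I, Pow(30, Rational(1, 2)))) (Function('H')(S) = Add(-3, Pow(Add(-31, 1), Rational(1, 2))) = Add(-3, Pow(-30, Rational(1, 2))) = Add(-3, Mul(I, Pow(30, Rational(1, 2)))))
Pow(Add(24142, Add(Mul(-8403, Pow(20363, -1)), Mul(Function('N')(-133), Pow(Function('H')(Add(Mul(-18, Pow(44, -1)), Mul(Add(16, 15), Pow(-37, -1)))), -1)))), Rational(1, 2)) = Pow(Add(24142, Add(Mul(-8403, Pow(20363, -1)), Mul(Mul(-5, -133), Pow(Add(-3, Mul(I, Pow(30, Rational(1, 2)))), -1)))), Rational(1, 2)) = Pow(Add(24142, Add(Mul(-8403, Rational(1, 20363)), Mul(665, Pow(Add(-3, Mul(I, Pow(30, Rational(1, 2)))), -1)))), Rational(1, 2)) = Pow(Add(24142, Add(Rational(-8403, 20363), Mul(665, Pow(Add(-3, Mul(I, Pow(30, Rational(1, 2)))), -1)))), Rational(1, 2)) = Pow(Add(Rational(491595143, 20363), Mul(665, Pow(Add(-3, Mul(I, Pow(30, Rational(1, 2)))), -1))), Rational(1, 2))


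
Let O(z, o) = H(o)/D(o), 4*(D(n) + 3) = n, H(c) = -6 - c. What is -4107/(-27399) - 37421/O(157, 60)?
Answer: 683547045/100463 ≈ 6804.0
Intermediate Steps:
D(n) = -3 + n/4
O(z, o) = (-6 - o)/(-3 + o/4)
-4107/(-27399) - 37421/O(157, 60) = -4107/(-27399) - 37421*(-12 + 60)/(4*(-6 - 1*60)) = -4107*(-1/27399) - 37421*12/(-6 - 60) = 1369/9133 - 37421/(4*(1/48)*(-66)) = 1369/9133 - 37421/(-11/2) = 1369/9133 - 37421*(-2/11) = 1369/9133 + 74842/11 = 683547045/100463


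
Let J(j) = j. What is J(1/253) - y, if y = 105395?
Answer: -26664934/253 ≈ -1.0540e+5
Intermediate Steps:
J(1/253) - y = 1/253 - 1*105395 = 1/253 - 105395 = -26664934/253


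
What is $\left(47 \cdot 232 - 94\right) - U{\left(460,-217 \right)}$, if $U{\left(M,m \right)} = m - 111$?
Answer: $11138$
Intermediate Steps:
$U{\left(M,m \right)} = -111 + m$
$\left(47 \cdot 232 - 94\right) - U{\left(460,-217 \right)} = \left(47 \cdot 232 - 94\right) - \left(-111 - 217\right) = \left(10904 - 94\right) - -328 = 10810 + 328 = 11138$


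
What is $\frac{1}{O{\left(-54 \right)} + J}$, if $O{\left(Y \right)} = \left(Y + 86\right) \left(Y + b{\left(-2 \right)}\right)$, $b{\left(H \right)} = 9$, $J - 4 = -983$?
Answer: $- \frac{1}{2419} \approx -0.00041339$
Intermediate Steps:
$J = -979$ ($J = 4 - 983 = -979$)
$O{\left(Y \right)} = \left(9 + Y\right) \left(86 + Y\right)$ ($O{\left(Y \right)} = \left(Y + 86\right) \left(Y + 9\right) = \left(86 + Y\right) \left(9 + Y\right) = \left(9 + Y\right) \left(86 + Y\right)$)
$\frac{1}{O{\left(-54 \right)} + J} = \frac{1}{\left(774 + \left(-54\right)^{2} + 95 \left(-54\right)\right) - 979} = \frac{1}{\left(774 + 2916 - 5130\right) - 979} = \frac{1}{-1440 - 979} = \frac{1}{-2419} = - \frac{1}{2419}$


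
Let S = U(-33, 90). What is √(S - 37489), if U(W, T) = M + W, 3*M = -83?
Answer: I*√337947/3 ≈ 193.78*I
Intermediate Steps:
M = -83/3 (M = (⅓)*(-83) = -83/3 ≈ -27.667)
U(W, T) = -83/3 + W
S = -182/3 (S = -83/3 - 33 = -182/3 ≈ -60.667)
√(S - 37489) = √(-182/3 - 37489) = √(-112649/3) = I*√337947/3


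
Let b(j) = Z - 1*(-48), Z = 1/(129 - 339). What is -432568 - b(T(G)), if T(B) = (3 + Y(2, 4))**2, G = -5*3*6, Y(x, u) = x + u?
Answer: -90849359/210 ≈ -4.3262e+5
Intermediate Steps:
Z = -1/210 (Z = 1/(-210) = -1/210 ≈ -0.0047619)
Y(x, u) = u + x
G = -90 (G = -15*6 = -90)
T(B) = 81 (T(B) = (3 + (4 + 2))**2 = (3 + 6)**2 = 9**2 = 81)
b(j) = 10079/210 (b(j) = -1/210 - 1*(-48) = -1/210 + 48 = 10079/210)
-432568 - b(T(G)) = -432568 - 1*10079/210 = -432568 - 10079/210 = -90849359/210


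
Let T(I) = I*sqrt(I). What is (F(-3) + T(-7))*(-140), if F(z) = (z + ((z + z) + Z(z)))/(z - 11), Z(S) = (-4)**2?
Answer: 70 + 980*I*sqrt(7) ≈ 70.0 + 2592.8*I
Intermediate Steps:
Z(S) = 16
T(I) = I**(3/2)
F(z) = (16 + 3*z)/(-11 + z) (F(z) = (z + ((z + z) + 16))/(z - 11) = (z + (2*z + 16))/(-11 + z) = (z + (16 + 2*z))/(-11 + z) = (16 + 3*z)/(-11 + z))
(F(-3) + T(-7))*(-140) = ((16 + 3*(-3))/(-11 - 3) + (-7)**(3/2))*(-140) = ((16 - 9)/(-14) - 7*I*sqrt(7))*(-140) = (-1/14*7 - 7*I*sqrt(7))*(-140) = (-1/2 - 7*I*sqrt(7))*(-140) = 70 + 980*I*sqrt(7)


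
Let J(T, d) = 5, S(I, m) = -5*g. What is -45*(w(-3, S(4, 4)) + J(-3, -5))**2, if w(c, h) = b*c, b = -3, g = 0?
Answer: -8820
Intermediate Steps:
S(I, m) = 0 (S(I, m) = -5*0 = 0)
w(c, h) = -3*c
-45*(w(-3, S(4, 4)) + J(-3, -5))**2 = -45*(-3*(-3) + 5)**2 = -45*(9 + 5)**2 = -45*14**2 = -45*196 = -8820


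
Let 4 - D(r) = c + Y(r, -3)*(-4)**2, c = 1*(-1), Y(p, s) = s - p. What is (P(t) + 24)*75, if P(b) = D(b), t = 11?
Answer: 18975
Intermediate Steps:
c = -1
D(r) = 53 + 16*r (D(r) = 4 - (-1 + (-3 - r)*(-4)**2) = 4 - (-1 + (-3 - r)*16) = 4 - (-1 + (-48 - 16*r)) = 4 - (-49 - 16*r) = 4 + (49 + 16*r) = 53 + 16*r)
P(b) = 53 + 16*b
(P(t) + 24)*75 = ((53 + 16*11) + 24)*75 = ((53 + 176) + 24)*75 = (229 + 24)*75 = 253*75 = 18975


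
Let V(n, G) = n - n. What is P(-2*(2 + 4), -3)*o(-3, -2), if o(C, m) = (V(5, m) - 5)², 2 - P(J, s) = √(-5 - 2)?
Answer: 50 - 25*I*√7 ≈ 50.0 - 66.144*I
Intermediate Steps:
V(n, G) = 0
P(J, s) = 2 - I*√7 (P(J, s) = 2 - √(-5 - 2) = 2 - √(-7) = 2 - I*√7)
o(C, m) = 25 (o(C, m) = (0 - 5)² = (-5)² = 25)
P(-2*(2 + 4), -3)*o(-3, -2) = (2 - I*√7)*25 = 50 - 25*I*√7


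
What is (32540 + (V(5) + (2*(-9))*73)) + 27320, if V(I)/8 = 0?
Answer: 58546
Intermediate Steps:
V(I) = 0 (V(I) = 8*0 = 0)
(32540 + (V(5) + (2*(-9))*73)) + 27320 = (32540 + (0 + (2*(-9))*73)) + 27320 = (32540 + (0 - 18*73)) + 27320 = (32540 + (0 - 1314)) + 27320 = (32540 - 1314) + 27320 = 31226 + 27320 = 58546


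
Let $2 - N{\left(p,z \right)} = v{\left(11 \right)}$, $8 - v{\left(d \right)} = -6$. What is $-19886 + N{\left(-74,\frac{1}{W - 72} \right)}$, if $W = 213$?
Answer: $-19898$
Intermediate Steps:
$v{\left(d \right)} = 14$ ($v{\left(d \right)} = 8 - -6 = 8 + 6 = 14$)
$N{\left(p,z \right)} = -12$ ($N{\left(p,z \right)} = 2 - 14 = -12$)
$-19886 + N{\left(-74,\frac{1}{W - 72} \right)} = -19886 - 12 = -19898$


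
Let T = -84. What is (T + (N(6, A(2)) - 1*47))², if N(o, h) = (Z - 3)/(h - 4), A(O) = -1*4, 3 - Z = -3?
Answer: 1104601/64 ≈ 17259.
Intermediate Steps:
Z = 6 (Z = 3 - 1*(-3) = 3 + 3 = 6)
A(O) = -4
N(o, h) = 3/(-4 + h) (N(o, h) = (6 - 3)/(h - 4) = 3/(-4 + h))
(T + (N(6, A(2)) - 1*47))² = (-84 + (3/(-4 - 4) - 1*47))² = (-84 + (3/(-8) - 47))² = (-84 + (3*(-⅛) - 47))² = (-84 + (-3/8 - 47))² = (-84 - 379/8)² = (-1051/8)² = 1104601/64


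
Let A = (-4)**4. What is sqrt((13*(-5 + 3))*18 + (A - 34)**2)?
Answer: 12*sqrt(339) ≈ 220.94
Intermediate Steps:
A = 256
sqrt((13*(-5 + 3))*18 + (A - 34)**2) = sqrt((13*(-5 + 3))*18 + (256 - 34)**2) = sqrt((13*(-2))*18 + 222**2) = sqrt(-26*18 + 49284) = sqrt(-468 + 49284) = sqrt(48816) = 12*sqrt(339)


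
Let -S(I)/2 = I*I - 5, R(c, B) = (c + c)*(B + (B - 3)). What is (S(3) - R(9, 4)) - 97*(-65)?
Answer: 6207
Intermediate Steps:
R(c, B) = 2*c*(-3 + 2*B) (R(c, B) = (2*c)*(B + (-3 + B)) = (2*c)*(-3 + 2*B) = 2*c*(-3 + 2*B))
S(I) = 10 - 2*I² (S(I) = -2*(I*I - 5) = -2*(I² - 5) = -2*(-5 + I²) = 10 - 2*I²)
(S(3) - R(9, 4)) - 97*(-65) = ((10 - 2*3²) - 2*9*(-3 + 2*4)) - 97*(-65) = ((10 - 2*9) - 2*9*(-3 + 8)) + 6305 = ((10 - 18) - 2*9*5) + 6305 = (-8 - 1*90) + 6305 = (-8 - 90) + 6305 = -98 + 6305 = 6207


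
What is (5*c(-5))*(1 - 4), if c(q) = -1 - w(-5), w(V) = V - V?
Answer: 15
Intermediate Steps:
w(V) = 0
c(q) = -1 (c(q) = -1 - 1*0 = -1 + 0 = -1)
(5*c(-5))*(1 - 4) = (5*(-1))*(1 - 4) = -5*(-3) = 15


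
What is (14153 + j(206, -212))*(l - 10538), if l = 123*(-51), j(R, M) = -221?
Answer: -234210852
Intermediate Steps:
l = -6273
(14153 + j(206, -212))*(l - 10538) = (14153 - 221)*(-6273 - 10538) = 13932*(-16811) = -234210852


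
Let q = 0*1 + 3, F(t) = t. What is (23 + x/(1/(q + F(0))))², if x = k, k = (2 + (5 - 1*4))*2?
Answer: 1681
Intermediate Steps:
q = 3 (q = 0 + 3 = 3)
k = 6 (k = (2 + (5 - 4))*2 = (2 + 1)*2 = 3*2 = 6)
x = 6
(23 + x/(1/(q + F(0))))² = (23 + 6/(1/(3 + 0)))² = (23 + 6/(1/3))² = (23 + 6/(⅓))² = (23 + 6*3)² = (23 + 18)² = 41² = 1681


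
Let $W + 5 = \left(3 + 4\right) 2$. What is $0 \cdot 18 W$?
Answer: $0$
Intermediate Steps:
$W = 9$ ($W = -5 + \left(3 + 4\right) 2 = -5 + 7 \cdot 2 = -5 + 14 = 9$)
$0 \cdot 18 W = 0 \cdot 18 \cdot 9 = 0 \cdot 9 = 0$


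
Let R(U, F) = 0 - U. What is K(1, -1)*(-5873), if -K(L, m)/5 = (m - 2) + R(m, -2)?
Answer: -58730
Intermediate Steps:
R(U, F) = -U
K(L, m) = 10 (K(L, m) = -5*((m - 2) - m) = -5*((-2 + m) - m) = -5*(-2) = 10)
K(1, -1)*(-5873) = 10*(-5873) = -58730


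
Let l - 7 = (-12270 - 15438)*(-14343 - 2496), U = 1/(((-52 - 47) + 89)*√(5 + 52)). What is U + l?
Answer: 466575019 - √57/570 ≈ 4.6657e+8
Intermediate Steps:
U = -√57/570 (U = 1/((-99 + 89)*√57) = 1/(-10*√57) = -√57/570 ≈ -0.013245)
l = 466575019 (l = 7 + (-12270 - 15438)*(-14343 - 2496) = 7 - 27708*(-16839) = 7 + 466575012 = 466575019)
U + l = -√57/570 + 466575019 = 466575019 - √57/570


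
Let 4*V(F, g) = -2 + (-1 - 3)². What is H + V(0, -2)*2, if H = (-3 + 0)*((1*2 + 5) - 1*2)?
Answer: -8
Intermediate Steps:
V(F, g) = 7/2 (V(F, g) = (-2 + (-1 - 3)²)/4 = (-2 + (-4)²)/4 = (-2 + 16)/4 = (¼)*14 = 7/2)
H = -15 (H = -3*((2 + 5) - 2) = -3*(7 - 2) = -3*5 = -15)
H + V(0, -2)*2 = -15 + (7/2)*2 = -15 + 7 = -8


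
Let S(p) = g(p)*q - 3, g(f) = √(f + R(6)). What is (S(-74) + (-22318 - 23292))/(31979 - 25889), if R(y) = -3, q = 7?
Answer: -45613/6090 + I*√77/870 ≈ -7.4898 + 0.010086*I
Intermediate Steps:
g(f) = √(-3 + f) (g(f) = √(f - 3) = √(-3 + f))
S(p) = -3 + 7*√(-3 + p) (S(p) = √(-3 + p)*7 - 3 = 7*√(-3 + p) - 3 = -3 + 7*√(-3 + p))
(S(-74) + (-22318 - 23292))/(31979 - 25889) = ((-3 + 7*√(-3 - 74)) + (-22318 - 23292))/(31979 - 25889) = ((-3 + 7*√(-77)) - 45610)/6090 = ((-3 + 7*(I*√77)) - 45610)*(1/6090) = ((-3 + 7*I*√77) - 45610)*(1/6090) = (-45613 + 7*I*√77)*(1/6090) = -45613/6090 + I*√77/870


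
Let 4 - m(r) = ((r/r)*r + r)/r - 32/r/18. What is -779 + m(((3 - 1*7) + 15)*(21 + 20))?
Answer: -3153827/4059 ≈ -777.00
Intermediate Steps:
m(r) = 2 + 16/(9*r) (m(r) = 4 - (((r/r)*r + r)/r - 32/r/18) = 4 - ((1*r + r)/r - 32/r*(1/18)) = 4 - ((r + r)/r - 16/(9*r)) = 4 - ((2*r)/r - 16/(9*r)) = 4 - (2 - 16/(9*r)) = 4 + (-2 + 16/(9*r)) = 2 + 16/(9*r))
-779 + m(((3 - 1*7) + 15)*(21 + 20)) = -779 + (2 + 16/(9*((((3 - 1*7) + 15)*(21 + 20))))) = -779 + (2 + 16/(9*((((3 - 7) + 15)*41)))) = -779 + (2 + 16/(9*(((-4 + 15)*41)))) = -779 + (2 + 16/(9*((11*41)))) = -779 + (2 + (16/9)/451) = -779 + (2 + (16/9)*(1/451)) = -779 + (2 + 16/4059) = -779 + 8134/4059 = -3153827/4059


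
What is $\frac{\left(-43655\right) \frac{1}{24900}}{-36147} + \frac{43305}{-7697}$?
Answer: $- \frac{7795355055793}{1385552825820} \approx -5.6262$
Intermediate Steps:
$\frac{\left(-43655\right) \frac{1}{24900}}{-36147} + \frac{43305}{-7697} = \left(-43655\right) \frac{1}{24900} \left(- \frac{1}{36147}\right) + 43305 \left(- \frac{1}{7697}\right) = \left(- \frac{8731}{4980}\right) \left(- \frac{1}{36147}\right) - \frac{43305}{7697} = \frac{8731}{180012060} - \frac{43305}{7697} = - \frac{7795355055793}{1385552825820}$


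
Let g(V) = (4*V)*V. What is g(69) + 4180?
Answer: 23224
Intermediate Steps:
g(V) = 4*V²
g(69) + 4180 = 4*69² + 4180 = 4*4761 + 4180 = 19044 + 4180 = 23224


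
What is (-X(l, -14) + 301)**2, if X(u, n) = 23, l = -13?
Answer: 77284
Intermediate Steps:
(-X(l, -14) + 301)**2 = (-1*23 + 301)**2 = (-23 + 301)**2 = 278**2 = 77284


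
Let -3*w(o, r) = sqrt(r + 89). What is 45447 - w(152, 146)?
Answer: 45447 + sqrt(235)/3 ≈ 45452.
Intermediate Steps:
w(o, r) = -sqrt(89 + r)/3 (w(o, r) = -sqrt(r + 89)/3 = -sqrt(89 + r)/3)
45447 - w(152, 146) = 45447 - (-1)*sqrt(89 + 146)/3 = 45447 - (-1)*sqrt(235)/3 = 45447 + sqrt(235)/3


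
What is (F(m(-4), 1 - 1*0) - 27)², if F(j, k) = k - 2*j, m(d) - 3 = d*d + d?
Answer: 3136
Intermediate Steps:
m(d) = 3 + d + d² (m(d) = 3 + (d*d + d) = 3 + (d² + d) = 3 + (d + d²) = 3 + d + d²)
(F(m(-4), 1 - 1*0) - 27)² = (((1 - 1*0) - 2*(3 - 4 + (-4)²)) - 27)² = (((1 + 0) - 2*(3 - 4 + 16)) - 27)² = ((1 - 2*15) - 27)² = ((1 - 30) - 27)² = (-29 - 27)² = (-56)² = 3136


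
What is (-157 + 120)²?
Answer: 1369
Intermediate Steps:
(-157 + 120)² = (-37)² = 1369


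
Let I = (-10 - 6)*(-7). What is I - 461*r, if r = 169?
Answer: -77797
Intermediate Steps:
I = 112 (I = -16*(-7) = 112)
I - 461*r = 112 - 461*169 = 112 - 77909 = -77797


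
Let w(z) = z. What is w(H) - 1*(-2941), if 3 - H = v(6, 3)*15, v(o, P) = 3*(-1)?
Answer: 2989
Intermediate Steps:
v(o, P) = -3
H = 48 (H = 3 - (-3)*15 = 3 - 1*(-45) = 3 + 45 = 48)
w(H) - 1*(-2941) = 48 - 1*(-2941) = 48 + 2941 = 2989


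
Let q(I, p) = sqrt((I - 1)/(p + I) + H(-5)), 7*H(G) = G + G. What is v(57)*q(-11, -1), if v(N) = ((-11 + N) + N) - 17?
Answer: 86*I*sqrt(21)/7 ≈ 56.3*I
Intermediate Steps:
H(G) = 2*G/7 (H(G) = (G + G)/7 = (2*G)/7 = 2*G/7)
q(I, p) = sqrt(-10/7 + (-1 + I)/(I + p)) (q(I, p) = sqrt((I - 1)/(p + I) + (2/7)*(-5)) = sqrt((-1 + I)/(I + p) - 10/7) = sqrt(-10/7 + (-1 + I)/(I + p)))
v(N) = -28 + 2*N (v(N) = (-11 + 2*N) - 17 = -28 + 2*N)
v(57)*q(-11, -1) = (-28 + 2*57)*(sqrt(7)*sqrt((-7 - 10*(-1) - 3*(-11))/(-11 - 1))/7) = (-28 + 114)*(sqrt(7)*sqrt((-7 + 10 + 33)/(-12))/7) = 86*(sqrt(7)*sqrt(-1/12*36)/7) = 86*(sqrt(7)*sqrt(-3)/7) = 86*(sqrt(7)*(I*sqrt(3))/7) = 86*(I*sqrt(21)/7) = 86*I*sqrt(21)/7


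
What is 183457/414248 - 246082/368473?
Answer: -34340025175/152639203304 ≈ -0.22498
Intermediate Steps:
183457/414248 - 246082/368473 = -34340025175/152639203304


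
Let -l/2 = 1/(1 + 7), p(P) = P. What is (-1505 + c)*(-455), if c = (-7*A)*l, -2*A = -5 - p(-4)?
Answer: 5475015/8 ≈ 6.8438e+5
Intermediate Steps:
l = -¼ (l = -2/(1 + 7) = -2/8 = -2*⅛ = -¼ ≈ -0.25000)
A = ½ (A = -(-5 - 1*(-4))/2 = -(-5 + 4)/2 = -½*(-1) = ½ ≈ 0.50000)
c = 7/8 (c = -7*½*(-¼) = -7/2*(-¼) = 7/8 ≈ 0.87500)
(-1505 + c)*(-455) = (-1505 + 7/8)*(-455) = -12033/8*(-455) = 5475015/8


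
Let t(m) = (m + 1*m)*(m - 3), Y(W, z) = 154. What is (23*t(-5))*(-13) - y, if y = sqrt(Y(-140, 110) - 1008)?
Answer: -23920 - I*sqrt(854) ≈ -23920.0 - 29.223*I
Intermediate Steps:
t(m) = 2*m*(-3 + m) (t(m) = (m + m)*(-3 + m) = (2*m)*(-3 + m) = 2*m*(-3 + m))
y = I*sqrt(854) (y = sqrt(154 - 1008) = sqrt(-854) = I*sqrt(854) ≈ 29.223*I)
(23*t(-5))*(-13) - y = (23*(2*(-5)*(-3 - 5)))*(-13) - I*sqrt(854) = (23*(2*(-5)*(-8)))*(-13) - I*sqrt(854) = (23*80)*(-13) - I*sqrt(854) = 1840*(-13) - I*sqrt(854) = -23920 - I*sqrt(854)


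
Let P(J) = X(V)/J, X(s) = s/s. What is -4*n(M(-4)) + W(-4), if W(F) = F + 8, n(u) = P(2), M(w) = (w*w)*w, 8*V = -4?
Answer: 2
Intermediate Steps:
V = -½ (V = (⅛)*(-4) = -½ ≈ -0.50000)
X(s) = 1
M(w) = w³ (M(w) = w²*w = w³)
P(J) = 1/J
n(u) = ½ (n(u) = 1/2 = ½)
W(F) = 8 + F
-4*n(M(-4)) + W(-4) = -4*½ + (8 - 4) = -2 + 4 = 2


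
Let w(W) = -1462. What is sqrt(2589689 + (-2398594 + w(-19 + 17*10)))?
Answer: sqrt(189633) ≈ 435.47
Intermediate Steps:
sqrt(2589689 + (-2398594 + w(-19 + 17*10))) = sqrt(2589689 + (-2398594 - 1462)) = sqrt(2589689 - 2400056) = sqrt(189633)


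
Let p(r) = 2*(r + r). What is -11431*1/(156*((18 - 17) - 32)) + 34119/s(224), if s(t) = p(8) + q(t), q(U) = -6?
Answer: 6357565/4836 ≈ 1314.6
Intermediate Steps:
p(r) = 4*r (p(r) = 2*(2*r) = 4*r)
s(t) = 26 (s(t) = 4*8 - 6 = 32 - 6 = 26)
-11431*1/(156*((18 - 17) - 32)) + 34119/s(224) = -11431*1/(156*((18 - 17) - 32)) + 34119/26 = -11431*1/(156*(1 - 32)) + 34119*(1/26) = -11431/((-31*156)) + 34119/26 = -11431/(-4836) + 34119/26 = -11431*(-1/4836) + 34119/26 = 11431/4836 + 34119/26 = 6357565/4836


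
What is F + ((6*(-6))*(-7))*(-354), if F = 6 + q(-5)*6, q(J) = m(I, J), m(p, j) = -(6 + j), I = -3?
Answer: -89208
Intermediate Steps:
m(p, j) = -6 - j
q(J) = -6 - J
F = 0 (F = 6 + (-6 - 1*(-5))*6 = 6 + (-6 + 5)*6 = 6 - 1*6 = 6 - 6 = 0)
F + ((6*(-6))*(-7))*(-354) = 0 + ((6*(-6))*(-7))*(-354) = 0 - 36*(-7)*(-354) = 0 + 252*(-354) = 0 - 89208 = -89208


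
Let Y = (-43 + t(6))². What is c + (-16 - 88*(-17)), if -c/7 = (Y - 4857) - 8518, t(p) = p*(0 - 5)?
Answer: 57802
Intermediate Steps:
t(p) = -5*p (t(p) = p*(-5) = -5*p)
Y = 5329 (Y = (-43 - 5*6)² = (-43 - 30)² = (-73)² = 5329)
c = 56322 (c = -7*((5329 - 4857) - 8518) = -7*(472 - 8518) = -7*(-8046) = 56322)
c + (-16 - 88*(-17)) = 56322 + (-16 - 88*(-17)) = 56322 + (-16 + 1496) = 56322 + 1480 = 57802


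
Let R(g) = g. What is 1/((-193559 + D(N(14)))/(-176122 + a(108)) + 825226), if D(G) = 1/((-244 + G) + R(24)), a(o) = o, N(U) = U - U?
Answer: 38723080/31955334999061 ≈ 1.2118e-6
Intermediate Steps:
N(U) = 0
D(G) = 1/(-220 + G) (D(G) = 1/((-244 + G) + 24) = 1/(-220 + G))
1/((-193559 + D(N(14)))/(-176122 + a(108)) + 825226) = 1/((-193559 + 1/(-220 + 0))/(-176122 + 108) + 825226) = 1/((-193559 + 1/(-220))/(-176014) + 825226) = 1/((-193559 - 1/220)*(-1/176014) + 825226) = 1/(-42582981/220*(-1/176014) + 825226) = 1/(42582981/38723080 + 825226) = 1/(31955334999061/38723080) = 38723080/31955334999061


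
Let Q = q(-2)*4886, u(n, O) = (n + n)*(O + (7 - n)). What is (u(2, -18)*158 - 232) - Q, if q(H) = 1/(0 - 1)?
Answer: -3562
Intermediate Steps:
u(n, O) = 2*n*(7 + O - n) (u(n, O) = (2*n)*(7 + O - n) = 2*n*(7 + O - n))
q(H) = -1 (q(H) = 1/(-1) = -1)
Q = -4886 (Q = -1*4886 = -4886)
(u(2, -18)*158 - 232) - Q = ((2*2*(7 - 18 - 1*2))*158 - 232) - 1*(-4886) = ((2*2*(7 - 18 - 2))*158 - 232) + 4886 = ((2*2*(-13))*158 - 232) + 4886 = (-52*158 - 232) + 4886 = (-8216 - 232) + 4886 = -8448 + 4886 = -3562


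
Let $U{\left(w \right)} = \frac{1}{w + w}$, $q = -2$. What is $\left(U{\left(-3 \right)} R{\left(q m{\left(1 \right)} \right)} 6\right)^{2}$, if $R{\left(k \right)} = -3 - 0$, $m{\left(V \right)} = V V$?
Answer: $9$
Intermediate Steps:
$m{\left(V \right)} = V^{2}$
$U{\left(w \right)} = \frac{1}{2 w}$
$R{\left(k \right)} = -3$ ($R{\left(k \right)} = -3 + 0 = -3$)
$\left(U{\left(-3 \right)} R{\left(q m{\left(1 \right)} \right)} 6\right)^{2} = \left(\frac{1}{2 \left(-3\right)} \left(-3\right) 6\right)^{2} = \left(\frac{1}{2} \left(- \frac{1}{3}\right) \left(-3\right) 6\right)^{2} = \left(\left(- \frac{1}{6}\right) \left(-3\right) 6\right)^{2} = \left(\frac{1}{2} \cdot 6\right)^{2} = 3^{2} = 9$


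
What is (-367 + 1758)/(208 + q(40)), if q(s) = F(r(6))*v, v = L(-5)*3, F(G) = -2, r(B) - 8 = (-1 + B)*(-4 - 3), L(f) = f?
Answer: 1391/238 ≈ 5.8445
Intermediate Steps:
r(B) = 15 - 7*B (r(B) = 8 + (-1 + B)*(-4 - 3) = 8 + (-1 + B)*(-7) = 8 + (7 - 7*B) = 15 - 7*B)
v = -15 (v = -5*3 = -15)
q(s) = 30 (q(s) = -2*(-15) = 30)
(-367 + 1758)/(208 + q(40)) = (-367 + 1758)/(208 + 30) = 1391/238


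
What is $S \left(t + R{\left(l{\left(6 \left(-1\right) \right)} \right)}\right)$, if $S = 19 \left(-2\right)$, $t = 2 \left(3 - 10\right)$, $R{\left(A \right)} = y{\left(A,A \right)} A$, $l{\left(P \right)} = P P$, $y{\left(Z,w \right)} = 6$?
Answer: $-7676$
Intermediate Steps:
$l{\left(P \right)} = P^{2}$
$R{\left(A \right)} = 6 A$
$t = -14$ ($t = 2 \left(-7\right) = -14$)
$S = -38$
$S \left(t + R{\left(l{\left(6 \left(-1\right) \right)} \right)}\right) = - 38 \left(-14 + 6 \left(6 \left(-1\right)\right)^{2}\right) = - 38 \left(-14 + 6 \left(-6\right)^{2}\right) = - 38 \left(-14 + 6 \cdot 36\right) = - 38 \left(-14 + 216\right) = \left(-38\right) 202 = -7676$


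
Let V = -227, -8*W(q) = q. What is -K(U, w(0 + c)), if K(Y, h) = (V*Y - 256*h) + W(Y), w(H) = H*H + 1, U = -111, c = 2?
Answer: -191447/8 ≈ -23931.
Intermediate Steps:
W(q) = -q/8
w(H) = 1 + H**2 (w(H) = H**2 + 1 = 1 + H**2)
K(Y, h) = -256*h - 1817*Y/8 (K(Y, h) = (-227*Y - 256*h) - Y/8 = (-256*h - 227*Y) - Y/8 = -256*h - 1817*Y/8)
-K(U, w(0 + c)) = -(-256*(1 + (0 + 2)**2) - 1817/8*(-111)) = -(-256*(1 + 2**2) + 201687/8) = -(-256*(1 + 4) + 201687/8) = -(-256*5 + 201687/8) = -(-1280 + 201687/8) = -1*191447/8 = -191447/8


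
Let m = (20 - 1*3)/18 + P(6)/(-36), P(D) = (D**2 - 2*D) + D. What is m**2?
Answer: 1/81 ≈ 0.012346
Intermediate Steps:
P(D) = D**2 - D
m = 1/9 (m = (20 - 1*3)/18 + (6*(-1 + 6))/(-36) = (20 - 3)*(1/18) + (6*5)*(-1/36) = 17*(1/18) + 30*(-1/36) = 17/18 - 5/6 = 1/9 ≈ 0.11111)
m**2 = (1/9)**2 = 1/81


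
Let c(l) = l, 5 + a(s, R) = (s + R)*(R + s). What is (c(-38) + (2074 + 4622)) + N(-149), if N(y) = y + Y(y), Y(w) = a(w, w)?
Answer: 95308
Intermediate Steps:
a(s, R) = -5 + (R + s)² (a(s, R) = -5 + (s + R)*(R + s) = -5 + (R + s)*(R + s) = -5 + (R + s)²)
Y(w) = -5 + 4*w² (Y(w) = -5 + (w + w)² = -5 + (2*w)² = -5 + 4*w²)
N(y) = -5 + y + 4*y² (N(y) = y + (-5 + 4*y²) = -5 + y + 4*y²)
(c(-38) + (2074 + 4622)) + N(-149) = (-38 + (2074 + 4622)) + (-5 - 149 + 4*(-149)²) = (-38 + 6696) + (-5 - 149 + 4*22201) = 6658 + (-5 - 149 + 88804) = 6658 + 88650 = 95308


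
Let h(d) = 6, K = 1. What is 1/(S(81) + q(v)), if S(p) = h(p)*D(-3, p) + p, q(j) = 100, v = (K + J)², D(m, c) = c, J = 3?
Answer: 1/667 ≈ 0.0014993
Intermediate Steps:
v = 16 (v = (1 + 3)² = 4² = 16)
S(p) = 7*p (S(p) = 6*p + p = 7*p)
1/(S(81) + q(v)) = 1/(7*81 + 100) = 1/(567 + 100) = 1/667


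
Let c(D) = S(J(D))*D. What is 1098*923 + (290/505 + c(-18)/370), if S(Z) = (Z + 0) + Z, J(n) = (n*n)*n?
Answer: 18947001296/18685 ≈ 1.0140e+6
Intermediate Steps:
J(n) = n**3 (J(n) = n**2*n = n**3)
S(Z) = 2*Z (S(Z) = Z + Z = 2*Z)
c(D) = 2*D**4 (c(D) = (2*D**3)*D = 2*D**4)
1098*923 + (290/505 + c(-18)/370) = 1098*923 + (290/505 + (2*(-18)**4)/370) = 1013454 + (290*(1/505) + (2*104976)*(1/370)) = 1013454 + (58/101 + 209952*(1/370)) = 1013454 + (58/101 + 104976/185) = 1013454 + 10613306/18685 = 18947001296/18685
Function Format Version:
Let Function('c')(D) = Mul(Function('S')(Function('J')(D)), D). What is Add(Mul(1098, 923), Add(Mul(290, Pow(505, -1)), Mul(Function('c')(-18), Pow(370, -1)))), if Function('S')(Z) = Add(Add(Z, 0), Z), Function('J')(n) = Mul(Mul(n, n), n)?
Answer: Rational(18947001296, 18685) ≈ 1.0140e+6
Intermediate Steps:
Function('J')(n) = Pow(n, 3) (Function('J')(n) = Mul(Pow(n, 2), n) = Pow(n, 3))
Function('S')(Z) = Mul(2, Z) (Function('S')(Z) = Add(Z, Z) = Mul(2, Z))
Function('c')(D) = Mul(2, Pow(D, 4)) (Function('c')(D) = Mul(Mul(2, Pow(D, 3)), D) = Mul(2, Pow(D, 4)))
Add(Mul(1098, 923), Add(Mul(290, Pow(505, -1)), Mul(Function('c')(-18), Pow(370, -1)))) = Add(Mul(1098, 923), Add(Mul(290, Pow(505, -1)), Mul(Mul(2, Pow(-18, 4)), Pow(370, -1)))) = Add(1013454, Add(Mul(290, Rational(1, 505)), Mul(Mul(2, 104976), Rational(1, 370)))) = Add(1013454, Add(Rational(58, 101), Mul(209952, Rational(1, 370)))) = Add(1013454, Add(Rational(58, 101), Rational(104976, 185))) = Add(1013454, Rational(10613306, 18685)) = Rational(18947001296, 18685)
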